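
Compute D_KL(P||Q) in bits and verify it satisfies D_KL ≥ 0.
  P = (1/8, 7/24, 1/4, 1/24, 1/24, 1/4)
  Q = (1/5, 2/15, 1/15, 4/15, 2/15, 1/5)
0.6203 bits

KL divergence satisfies the Gibbs inequality: D_KL(P||Q) ≥ 0 for all distributions P, Q.

D_KL(P||Q) = Σ p(x) log(p(x)/q(x))
Term by term:
  x=0: 1/8 × log_2[(1/8)/(1/5)] = -0.0848
  x=1: 7/24 × log_2[(7/24)/(2/15)] = 0.3294
  x=2: 1/4 × log_2[(1/4)/(1/15)] = 0.4767
  x=3: 1/24 × log_2[(1/24)/(4/15)] = -0.1116
  x=4: 1/24 × log_2[(1/24)/(2/15)] = -0.0699
  x=5: 1/4 × log_2[(1/4)/(1/5)] = 0.0805
D_KL(P||Q) = 0.6203 bits

D_KL(P||Q) = 0.6203 ≥ 0 ✓

This non-negativity is a fundamental property: relative entropy cannot be negative because it measures how different Q is from P.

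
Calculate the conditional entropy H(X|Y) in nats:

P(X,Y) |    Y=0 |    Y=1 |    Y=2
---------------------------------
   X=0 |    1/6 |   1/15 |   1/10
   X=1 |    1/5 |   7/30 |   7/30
0.6152 nats

Using the chain rule: H(X|Y) = H(X,Y) - H(Y)

First, compute H(X,Y) = 1.7104 nats

Marginal P(Y) = (11/30, 3/10, 1/3)
H(Y) = 1.0953 nats

H(X|Y) = H(X,Y) - H(Y) = 1.7104 - 1.0953 = 0.6152 nats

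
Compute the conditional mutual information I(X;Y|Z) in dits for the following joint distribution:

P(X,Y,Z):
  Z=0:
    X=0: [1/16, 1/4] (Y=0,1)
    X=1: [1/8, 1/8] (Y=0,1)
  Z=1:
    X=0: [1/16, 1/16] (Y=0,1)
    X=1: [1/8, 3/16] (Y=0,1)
0.0131 dits

Conditional mutual information: I(X;Y|Z) = H(X|Z) + H(Y|Z) - H(X,Y|Z)

H(Z) = 0.2976
H(X,Z) = 0.5791 → H(X|Z) = 0.2815
H(Y,Z) = 0.5829 → H(Y|Z) = 0.2852
H(X,Y,Z) = 0.8513 → H(X,Y|Z) = 0.5536

I(X;Y|Z) = 0.2815 + 0.2852 - 0.5536 = 0.0131 dits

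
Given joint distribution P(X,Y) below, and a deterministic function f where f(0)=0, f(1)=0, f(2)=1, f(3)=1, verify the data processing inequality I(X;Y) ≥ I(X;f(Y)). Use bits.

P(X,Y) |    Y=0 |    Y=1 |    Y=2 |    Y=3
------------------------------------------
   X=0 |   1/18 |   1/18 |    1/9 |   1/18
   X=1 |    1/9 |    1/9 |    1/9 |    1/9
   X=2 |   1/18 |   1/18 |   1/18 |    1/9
I(X;Y) = 0.0344, I(X;f(Y)) = 0.0072, inequality holds: 0.0344 ≥ 0.0072

Data Processing Inequality: For any Markov chain X → Y → Z, we have I(X;Y) ≥ I(X;Z).

Here Z = f(Y) is a deterministic function of Y, forming X → Y → Z.

Original I(X;Y) = 0.0344 bits

After applying f:
P(X,Z) where Z=f(Y):
- P(X,Z=0) = P(X,Y=0) + P(X,Y=1)
- P(X,Z=1) = P(X,Y=2) + P(X,Y=3)

I(X;Z) = I(X;f(Y)) = 0.0072 bits

Verification: 0.0344 ≥ 0.0072 ✓

Information cannot be created by processing; the function f can only lose information about X.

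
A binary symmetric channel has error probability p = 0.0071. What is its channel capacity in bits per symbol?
0.9391 bits

For a binary symmetric channel (BSC) with error probability p:
Capacity C = 1 - H(p) bits per symbol

where H(p) = -p log₂(p) - (1-p) log₂(1-p) is the binary entropy function.

H(0.0071) = 0.0609 bits
C = 1 - 0.0609 = 0.9391 bits per symbol

This means we can reliably transmit up to 0.9391 bits of information per channel use.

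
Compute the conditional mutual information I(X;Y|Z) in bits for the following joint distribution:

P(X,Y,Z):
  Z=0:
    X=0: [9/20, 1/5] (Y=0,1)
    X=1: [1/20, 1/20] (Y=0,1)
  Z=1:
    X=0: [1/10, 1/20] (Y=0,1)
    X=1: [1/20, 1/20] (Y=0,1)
0.0149 bits

Conditional mutual information: I(X;Y|Z) = H(X|Z) + H(Y|Z) - H(X,Y|Z)

H(Z) = 0.8113
H(X,Z) = 1.4789 → H(X|Z) = 0.6676
H(Y,Z) = 1.7427 → H(Y|Z) = 0.9315
H(X,Y,Z) = 2.3955 → H(X,Y|Z) = 1.5842

I(X;Y|Z) = 0.6676 + 0.9315 - 1.5842 = 0.0149 bits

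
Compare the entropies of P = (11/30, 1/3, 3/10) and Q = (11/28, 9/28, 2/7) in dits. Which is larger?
P

Computing entropies in dits:
H(P) = 0.4757
H(Q) = 0.4733

Distribution P has higher entropy.

Intuition: The distribution closer to uniform (more spread out) has higher entropy.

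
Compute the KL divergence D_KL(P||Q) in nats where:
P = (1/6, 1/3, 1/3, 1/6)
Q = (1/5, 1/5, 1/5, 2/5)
0.1643 nats

KL divergence: D_KL(P||Q) = Σ p(x) log(p(x)/q(x))

Computing term by term:
  x=0: 1/6 × log_e[(1/6)/(1/5)] = 1/6 × -0.1823 = -0.0304
  x=1: 1/3 × log_e[(1/3)/(1/5)] = 1/3 × 0.5108 = 0.1703
  x=2: 1/3 × log_e[(1/3)/(1/5)] = 1/3 × 0.5108 = 0.1703
  x=3: 1/6 × log_e[(1/6)/(2/5)] = 1/6 × -0.8755 = -0.1459

D_KL(P||Q) = 0.1643 nats

Note: KL divergence is always non-negative and equals 0 iff P = Q.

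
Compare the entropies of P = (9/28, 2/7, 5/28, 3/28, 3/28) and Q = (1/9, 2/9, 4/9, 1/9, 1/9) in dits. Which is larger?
P

Computing entropies in dits:
H(P) = 0.6554
H(Q) = 0.6198

Distribution P has higher entropy.

Intuition: The distribution closer to uniform (more spread out) has higher entropy.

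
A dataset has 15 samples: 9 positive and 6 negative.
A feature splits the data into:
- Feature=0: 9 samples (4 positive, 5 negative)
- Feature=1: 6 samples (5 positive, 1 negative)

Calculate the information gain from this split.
0.1163 bits

Information Gain = H(Y) - H(Y|Feature)

Before split:
P(positive) = 9/15 = 0.6000
H(Y) = 0.9710 bits

After split:
Feature=0: H = 0.9911 bits (weight = 9/15)
Feature=1: H = 0.6500 bits (weight = 6/15)
H(Y|Feature) = (9/15)×0.9911 + (6/15)×0.6500 = 0.8547 bits

Information Gain = 0.9710 - 0.8547 = 0.1163 bits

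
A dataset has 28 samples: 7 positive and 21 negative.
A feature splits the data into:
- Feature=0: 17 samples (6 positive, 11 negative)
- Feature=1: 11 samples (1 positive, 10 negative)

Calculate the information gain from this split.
0.0699 bits

Information Gain = H(Y) - H(Y|Feature)

Before split:
P(positive) = 7/28 = 0.2500
H(Y) = 0.8113 bits

After split:
Feature=0: H = 0.9367 bits (weight = 17/28)
Feature=1: H = 0.4395 bits (weight = 11/28)
H(Y|Feature) = (17/28)×0.9367 + (11/28)×0.4395 = 0.7414 bits

Information Gain = 0.8113 - 0.7414 = 0.0699 bits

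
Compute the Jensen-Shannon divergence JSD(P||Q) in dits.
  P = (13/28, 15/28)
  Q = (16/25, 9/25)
0.0068 dits

Jensen-Shannon divergence is:
JSD(P||Q) = 0.5 × D_KL(P||M) + 0.5 × D_KL(Q||M)
where M = 0.5 × (P + Q) is the mixture distribution.

M = 0.5 × (13/28, 15/28) + 0.5 × (16/25, 9/25) = (0.552143, 0.447857)

D_KL(P||M) = 0.0067 dits
D_KL(Q||M) = 0.0069 dits

JSD(P||Q) = 0.5 × 0.0067 + 0.5 × 0.0069 = 0.0068 dits

Unlike KL divergence, JSD is symmetric and bounded: 0 ≤ JSD ≤ log(2).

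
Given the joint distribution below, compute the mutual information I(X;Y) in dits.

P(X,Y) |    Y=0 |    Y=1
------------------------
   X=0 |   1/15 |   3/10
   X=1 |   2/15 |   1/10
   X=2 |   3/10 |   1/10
0.0586 dits

Mutual information: I(X;Y) = H(X) + H(Y) - H(X,Y)

Marginals:
P(X) = (11/30, 7/30, 2/5), H(X) = 0.4664 dits
P(Y) = (1/2, 1/2), H(Y) = 0.3010 dits

Joint entropy: H(X,Y) = 0.7088 dits

I(X;Y) = 0.4664 + 0.3010 - 0.7088 = 0.0586 dits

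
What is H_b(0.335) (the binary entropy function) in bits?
0.9200 bits

The binary entropy function is:
H(p) = -p log(p) - (1-p) log(1-p)

H(0.335) = -0.335 × log_2(0.335) - 0.665 × log_2(0.665)
H(0.335) = 0.9200 bits

Note: Binary entropy is maximized at p=0.5 (H=1 bit) and minimized at p=0 or p=1 (H=0).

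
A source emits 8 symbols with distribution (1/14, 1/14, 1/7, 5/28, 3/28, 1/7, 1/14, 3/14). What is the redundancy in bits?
0.1167 bits

Redundancy measures how far a source is from maximum entropy:
R = H_max - H(X)

Maximum entropy for 8 symbols: H_max = log_2(8) = 3.0000 bits
Actual entropy: H(X) = 2.8833 bits
Redundancy: R = 3.0000 - 2.8833 = 0.1167 bits

This redundancy represents potential for compression: the source could be compressed by 0.1167 bits per symbol.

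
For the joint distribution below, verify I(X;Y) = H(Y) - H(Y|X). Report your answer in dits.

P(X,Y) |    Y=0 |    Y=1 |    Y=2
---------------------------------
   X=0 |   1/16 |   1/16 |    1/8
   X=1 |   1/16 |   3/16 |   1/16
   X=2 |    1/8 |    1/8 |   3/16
I(X;Y) = 0.0231 dits

Mutual information has multiple equivalent forms:
- I(X;Y) = H(X) - H(X|Y)
- I(X;Y) = H(Y) - H(Y|X)
- I(X;Y) = H(X) + H(Y) - H(X,Y)

Computing all quantities:
H(X) = 0.4654, H(Y) = 0.4700, H(X,Y) = 0.9123
H(X|Y) = 0.4423, H(Y|X) = 0.4469

Verification:
H(X) - H(X|Y) = 0.4654 - 0.4423 = 0.0231
H(Y) - H(Y|X) = 0.4700 - 0.4469 = 0.0231
H(X) + H(Y) - H(X,Y) = 0.4654 + 0.4700 - 0.9123 = 0.0231

All forms give I(X;Y) = 0.0231 dits. ✓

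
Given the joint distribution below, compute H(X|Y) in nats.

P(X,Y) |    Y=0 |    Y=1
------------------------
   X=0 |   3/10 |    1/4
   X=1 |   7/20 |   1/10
0.6580 nats

Using the chain rule: H(X|Y) = H(X,Y) - H(Y)

First, compute H(X,Y) = 1.3055 nats

Marginal P(Y) = (13/20, 7/20)
H(Y) = 0.6474 nats

H(X|Y) = H(X,Y) - H(Y) = 1.3055 - 0.6474 = 0.6580 nats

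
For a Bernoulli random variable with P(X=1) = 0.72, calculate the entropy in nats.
0.5930 nats

The binary entropy function is:
H(p) = -p log(p) - (1-p) log(1-p)

H(0.72) = -0.72 × log_e(0.72) - 0.28 × log_e(0.28)
H(0.72) = 0.5930 nats

Note: Binary entropy is maximized at p=0.5 (H=1 bit) and minimized at p=0 or p=1 (H=0).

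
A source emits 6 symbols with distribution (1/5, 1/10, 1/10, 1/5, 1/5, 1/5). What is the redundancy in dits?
0.0190 dits

Redundancy measures how far a source is from maximum entropy:
R = H_max - H(X)

Maximum entropy for 6 symbols: H_max = log_10(6) = 0.7782 dits
Actual entropy: H(X) = 0.7592 dits
Redundancy: R = 0.7782 - 0.7592 = 0.0190 dits

This redundancy represents potential for compression: the source could be compressed by 0.0190 dits per symbol.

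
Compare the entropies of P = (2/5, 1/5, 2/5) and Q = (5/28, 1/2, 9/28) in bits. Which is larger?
P

Computing entropies in bits:
H(P) = 1.5219
H(Q) = 1.4701

Distribution P has higher entropy.

Intuition: The distribution closer to uniform (more spread out) has higher entropy.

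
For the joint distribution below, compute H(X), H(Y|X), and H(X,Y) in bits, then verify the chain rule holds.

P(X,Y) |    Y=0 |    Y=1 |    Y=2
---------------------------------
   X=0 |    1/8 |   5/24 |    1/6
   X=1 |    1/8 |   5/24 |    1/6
H(X,Y) = 2.5546, H(X) = 1.0000, H(Y|X) = 1.5546 (all in bits)

Chain rule: H(X,Y) = H(X) + H(Y|X)

Left side — joint entropy directly:
H(X,Y) = -Σ p(x,y) log p(x,y) = 2.5546 bits

Right side — compute H(Y|X) from the conditional distributions:
P(X) = (1/2, 1/2), so H(X) = 1.0000 bits
H(Y|X) = Σ_x P(X=x) · H(Y|X=x):
  P(Y|X=0) = (1/4, 5/12, 1/3), H(Y|X=0) = 1.5546, weight P(X=0) = 1/2
  P(Y|X=1) = (1/4, 5/12, 1/3), H(Y|X=1) = 1.5546, weight P(X=1) = 1/2
H(Y|X) = 1.5546 bits

H(X) + H(Y|X) = 1.0000 + 1.5546 = 2.5546 bits

Both sides equal 2.5546 bits. ✓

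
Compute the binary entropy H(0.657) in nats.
0.6430 nats

The binary entropy function is:
H(p) = -p log(p) - (1-p) log(1-p)

H(0.657) = -0.657 × log_e(0.657) - 0.343 × log_e(0.343)
H(0.657) = 0.6430 nats

Note: Binary entropy is maximized at p=0.5 (H=1 bit) and minimized at p=0 or p=1 (H=0).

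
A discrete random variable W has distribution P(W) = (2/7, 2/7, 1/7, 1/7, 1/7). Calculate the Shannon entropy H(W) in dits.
0.6731 dits

Shannon entropy is H(X) = -Σ p(x) log p(x).

For P = (2/7, 2/7, 1/7, 1/7, 1/7):
H = -2/7 × log_10(2/7) -2/7 × log_10(2/7) -1/7 × log_10(1/7) -1/7 × log_10(1/7) -1/7 × log_10(1/7)
H = 0.6731 dits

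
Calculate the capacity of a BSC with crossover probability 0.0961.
0.5435 bits

For a binary symmetric channel (BSC) with error probability p:
Capacity C = 1 - H(p) bits per symbol

where H(p) = -p log₂(p) - (1-p) log₂(1-p) is the binary entropy function.

H(0.0961) = 0.4565 bits
C = 1 - 0.4565 = 0.5435 bits per symbol

This means we can reliably transmit up to 0.5435 bits of information per channel use.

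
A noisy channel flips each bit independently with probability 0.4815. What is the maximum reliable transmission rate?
0.0010 bits

For a binary symmetric channel (BSC) with error probability p:
Capacity C = 1 - H(p) bits per symbol

where H(p) = -p log₂(p) - (1-p) log₂(1-p) is the binary entropy function.

H(0.4815) = 0.9990 bits
C = 1 - 0.9990 = 0.0010 bits per symbol

This means we can reliably transmit up to 0.0010 bits of information per channel use.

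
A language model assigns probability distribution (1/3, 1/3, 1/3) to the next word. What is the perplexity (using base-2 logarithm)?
3.0000

Perplexity is 2^H (or exp(H) for natural log).

First, H = -Σ p log p = 1.5850 bits
Perplexity = 2^1.5850 = 3.0000

Interpretation: The model's uncertainty is equivalent to choosing uniformly among 3.0 options.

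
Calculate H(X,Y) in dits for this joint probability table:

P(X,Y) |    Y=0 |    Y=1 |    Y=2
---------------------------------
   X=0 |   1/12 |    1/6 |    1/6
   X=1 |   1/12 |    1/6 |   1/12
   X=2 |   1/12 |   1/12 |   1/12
0.9287 dits

Joint entropy is H(X,Y) = -Σ_{x,y} p(x,y) log p(x,y).

Summing over all non-zero entries:
H(X,Y) = -[1/12·log_10(1/12) + 1/6·log_10(1/6) + 1/6·log_10(1/6) + 1/12·log_10(1/12) + 1/6·log_10(1/6) + 1/12·log_10(1/12) + 1/12·log_10(1/12) + 1/12·log_10(1/12) + 1/12·log_10(1/12)]
H(X,Y) = 0.9287 dits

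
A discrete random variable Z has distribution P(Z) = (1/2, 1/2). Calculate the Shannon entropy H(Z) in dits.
0.3010 dits

Shannon entropy is H(X) = -Σ p(x) log p(x).

For P = (1/2, 1/2):
H = -1/2 × log_10(1/2) -1/2 × log_10(1/2)
H = 0.3010 dits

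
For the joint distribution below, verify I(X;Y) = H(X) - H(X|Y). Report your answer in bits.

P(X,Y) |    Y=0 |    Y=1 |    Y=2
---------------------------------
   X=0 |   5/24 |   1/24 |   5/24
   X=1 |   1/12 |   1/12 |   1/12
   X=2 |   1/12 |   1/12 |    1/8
I(X;Y) = 0.0600 bits

Mutual information has multiple equivalent forms:
- I(X;Y) = H(X) - H(X|Y)
- I(X;Y) = H(Y) - H(Y|X)
- I(X;Y) = H(X) + H(Y) - H(X,Y)

Computing all quantities:
H(X) = 1.5343, H(Y) = 1.5284, H(X,Y) = 3.0027
H(X|Y) = 1.4743, H(Y|X) = 1.4684

Verification:
H(X) - H(X|Y) = 1.5343 - 1.4743 = 0.0600
H(Y) - H(Y|X) = 1.5284 - 1.4684 = 0.0600
H(X) + H(Y) - H(X,Y) = 1.5343 + 1.5284 - 3.0027 = 0.0600

All forms give I(X;Y) = 0.0600 bits. ✓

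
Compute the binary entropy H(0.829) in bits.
0.6600 bits

The binary entropy function is:
H(p) = -p log(p) - (1-p) log(1-p)

H(0.829) = -0.829 × log_2(0.829) - 0.171 × log_2(0.171)
H(0.829) = 0.6600 bits

Note: Binary entropy is maximized at p=0.5 (H=1 bit) and minimized at p=0 or p=1 (H=0).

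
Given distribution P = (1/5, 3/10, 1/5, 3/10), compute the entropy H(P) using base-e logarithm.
1.3662 nats

Shannon entropy is H(X) = -Σ p(x) log p(x).

For P = (1/5, 3/10, 1/5, 3/10):
H = -1/5 × log_e(1/5) -3/10 × log_e(3/10) -1/5 × log_e(1/5) -3/10 × log_e(3/10)
H = 1.3662 nats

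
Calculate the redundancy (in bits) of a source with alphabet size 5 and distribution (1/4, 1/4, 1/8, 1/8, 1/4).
0.0719 bits

Redundancy measures how far a source is from maximum entropy:
R = H_max - H(X)

Maximum entropy for 5 symbols: H_max = log_2(5) = 2.3219 bits
Actual entropy: H(X) = 2.2500 bits
Redundancy: R = 2.3219 - 2.2500 = 0.0719 bits

This redundancy represents potential for compression: the source could be compressed by 0.0719 bits per symbol.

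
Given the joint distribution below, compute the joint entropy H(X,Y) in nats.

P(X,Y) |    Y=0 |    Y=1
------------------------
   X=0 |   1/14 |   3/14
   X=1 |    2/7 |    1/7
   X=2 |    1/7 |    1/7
1.7105 nats

Joint entropy is H(X,Y) = -Σ_{x,y} p(x,y) log p(x,y).

Summing over all non-zero entries:
H(X,Y) = -[1/14·log_e(1/14) + 3/14·log_e(3/14) + 2/7·log_e(2/7) + 1/7·log_e(1/7) + 1/7·log_e(1/7) + 1/7·log_e(1/7)]
H(X,Y) = 1.7105 nats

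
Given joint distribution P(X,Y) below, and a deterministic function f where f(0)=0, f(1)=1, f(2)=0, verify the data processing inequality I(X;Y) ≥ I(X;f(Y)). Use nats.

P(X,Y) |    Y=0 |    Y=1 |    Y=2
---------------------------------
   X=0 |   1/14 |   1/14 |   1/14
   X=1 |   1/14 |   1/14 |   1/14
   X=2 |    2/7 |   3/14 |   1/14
I(X;Y) = 0.0334, I(X;f(Y)) = 0.0009, inequality holds: 0.0334 ≥ 0.0009

Data Processing Inequality: For any Markov chain X → Y → Z, we have I(X;Y) ≥ I(X;Z).

Here Z = f(Y) is a deterministic function of Y, forming X → Y → Z.

Original I(X;Y) = 0.0334 nats

After applying f:
P(X,Z) where Z=f(Y):
- P(X,Z=0) = P(X,Y=0) + P(X,Y=2)
- P(X,Z=1) = P(X,Y=1)

I(X;Z) = I(X;f(Y)) = 0.0009 nats

Verification: 0.0334 ≥ 0.0009 ✓

Information cannot be created by processing; the function f can only lose information about X.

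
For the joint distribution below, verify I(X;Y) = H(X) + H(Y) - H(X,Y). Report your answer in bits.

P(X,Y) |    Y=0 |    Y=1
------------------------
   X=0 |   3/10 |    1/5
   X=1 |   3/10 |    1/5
I(X;Y) = 0.0000 bits

Mutual information has multiple equivalent forms:
- I(X;Y) = H(X) - H(X|Y)
- I(X;Y) = H(Y) - H(Y|X)
- I(X;Y) = H(X) + H(Y) - H(X,Y)

Computing all quantities:
H(X) = 1.0000, H(Y) = 0.9710, H(X,Y) = 1.9710
H(X|Y) = 1.0000, H(Y|X) = 0.9710

Verification:
H(X) - H(X|Y) = 1.0000 - 1.0000 = 0.0000
H(Y) - H(Y|X) = 0.9710 - 0.9710 = 0.0000
H(X) + H(Y) - H(X,Y) = 1.0000 + 0.9710 - 1.9710 = 0.0000

All forms give I(X;Y) = 0.0000 bits. ✓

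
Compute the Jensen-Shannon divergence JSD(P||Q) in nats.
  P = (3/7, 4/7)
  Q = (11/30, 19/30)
0.0020 nats

Jensen-Shannon divergence is:
JSD(P||Q) = 0.5 × D_KL(P||M) + 0.5 × D_KL(Q||M)
where M = 0.5 × (P + Q) is the mixture distribution.

M = 0.5 × (3/7, 4/7) + 0.5 × (11/30, 19/30) = (0.397619, 0.602381)

D_KL(P||M) = 0.0020 nats
D_KL(Q||M) = 0.0020 nats

JSD(P||Q) = 0.5 × 0.0020 + 0.5 × 0.0020 = 0.0020 nats

Unlike KL divergence, JSD is symmetric and bounded: 0 ≤ JSD ≤ log(2).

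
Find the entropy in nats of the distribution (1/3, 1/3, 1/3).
1.0986 nats

Shannon entropy is H(X) = -Σ p(x) log p(x).

For P = (1/3, 1/3, 1/3):
H = -1/3 × log_e(1/3) -1/3 × log_e(1/3) -1/3 × log_e(1/3)
H = 1.0986 nats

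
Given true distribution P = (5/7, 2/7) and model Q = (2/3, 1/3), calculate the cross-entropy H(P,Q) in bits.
0.8707 bits

Cross-entropy: H(P,Q) = -Σ p(x) log q(x)

Alternatively: H(P,Q) = H(P) + D_KL(P||Q)
H(P) = 0.8631 bits
D_KL(P||Q) = 0.0076 bits

H(P,Q) = 0.8631 + 0.0076 = 0.8707 bits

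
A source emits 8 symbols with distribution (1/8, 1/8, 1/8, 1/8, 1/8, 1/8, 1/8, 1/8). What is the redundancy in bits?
0.0000 bits

Redundancy measures how far a source is from maximum entropy:
R = H_max - H(X)

Maximum entropy for 8 symbols: H_max = log_2(8) = 3.0000 bits
Actual entropy: H(X) = 3.0000 bits
Redundancy: R = 3.0000 - 3.0000 = 0.0000 bits

This redundancy represents potential for compression: the source could be compressed by 0.0000 bits per symbol.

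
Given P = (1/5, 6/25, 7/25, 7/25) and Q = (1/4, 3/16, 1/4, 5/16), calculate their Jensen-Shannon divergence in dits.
0.0017 dits

Jensen-Shannon divergence is:
JSD(P||Q) = 0.5 × D_KL(P||M) + 0.5 × D_KL(Q||M)
where M = 0.5 × (P + Q) is the mixture distribution.

M = 0.5 × (1/5, 6/25, 7/25, 7/25) + 0.5 × (1/4, 3/16, 1/4, 5/16) = (9/40, 0.21375, 0.265, 0.29625)

D_KL(P||M) = 0.0017 dits
D_KL(Q||M) = 0.0017 dits

JSD(P||Q) = 0.5 × 0.0017 + 0.5 × 0.0017 = 0.0017 dits

Unlike KL divergence, JSD is symmetric and bounded: 0 ≤ JSD ≤ log(2).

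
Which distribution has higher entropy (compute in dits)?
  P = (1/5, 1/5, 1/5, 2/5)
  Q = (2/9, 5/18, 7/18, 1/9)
P

Computing entropies in dits:
H(P) = 0.5786
H(Q) = 0.5652

Distribution P has higher entropy.

Intuition: The distribution closer to uniform (more spread out) has higher entropy.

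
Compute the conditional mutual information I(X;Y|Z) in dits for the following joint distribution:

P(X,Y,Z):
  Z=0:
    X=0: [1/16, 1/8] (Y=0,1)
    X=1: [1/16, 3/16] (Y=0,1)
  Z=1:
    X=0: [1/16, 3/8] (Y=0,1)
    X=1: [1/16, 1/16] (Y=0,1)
0.0146 dits

Conditional mutual information: I(X;Y|Z) = H(X|Z) + H(Y|Z) - H(X,Y|Z)

H(Z) = 0.2976
H(X,Z) = 0.5568 → H(X|Z) = 0.2592
H(Y,Z) = 0.5407 → H(Y|Z) = 0.2431
H(X,Y,Z) = 0.7852 → H(X,Y|Z) = 0.4876

I(X;Y|Z) = 0.2592 + 0.2431 - 0.4876 = 0.0146 dits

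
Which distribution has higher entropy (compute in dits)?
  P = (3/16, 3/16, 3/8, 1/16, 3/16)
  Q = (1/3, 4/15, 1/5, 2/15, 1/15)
Q

Computing entropies in dits:
H(P) = 0.6439
H(Q) = 0.6470

Distribution Q has higher entropy.

Intuition: The distribution closer to uniform (more spread out) has higher entropy.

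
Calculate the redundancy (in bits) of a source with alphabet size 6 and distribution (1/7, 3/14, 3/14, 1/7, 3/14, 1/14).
0.0822 bits

Redundancy measures how far a source is from maximum entropy:
R = H_max - H(X)

Maximum entropy for 6 symbols: H_max = log_2(6) = 2.5850 bits
Actual entropy: H(X) = 2.5027 bits
Redundancy: R = 2.5850 - 2.5027 = 0.0822 bits

This redundancy represents potential for compression: the source could be compressed by 0.0822 bits per symbol.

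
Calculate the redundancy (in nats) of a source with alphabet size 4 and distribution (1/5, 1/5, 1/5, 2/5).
0.0541 nats

Redundancy measures how far a source is from maximum entropy:
R = H_max - H(X)

Maximum entropy for 4 symbols: H_max = log_e(4) = 1.3863 nats
Actual entropy: H(X) = 1.3322 nats
Redundancy: R = 1.3863 - 1.3322 = 0.0541 nats

This redundancy represents potential for compression: the source could be compressed by 0.0541 nats per symbol.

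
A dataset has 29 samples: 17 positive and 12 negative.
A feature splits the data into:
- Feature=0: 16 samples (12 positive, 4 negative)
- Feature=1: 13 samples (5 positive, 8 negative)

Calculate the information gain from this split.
0.0999 bits

Information Gain = H(Y) - H(Y|Feature)

Before split:
P(positive) = 17/29 = 0.5862
H(Y) = 0.9784 bits

After split:
Feature=0: H = 0.8113 bits (weight = 16/29)
Feature=1: H = 0.9612 bits (weight = 13/29)
H(Y|Feature) = (16/29)×0.8113 + (13/29)×0.9612 = 0.8785 bits

Information Gain = 0.9784 - 0.8785 = 0.0999 bits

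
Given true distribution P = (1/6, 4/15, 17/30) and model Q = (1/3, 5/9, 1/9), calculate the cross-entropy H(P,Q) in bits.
2.2866 bits

Cross-entropy: H(P,Q) = -Σ p(x) log q(x)

Alternatively: H(P,Q) = H(P) + D_KL(P||Q)
H(P) = 1.4037 bits
D_KL(P||Q) = 0.8829 bits

H(P,Q) = 1.4037 + 0.8829 = 2.2866 bits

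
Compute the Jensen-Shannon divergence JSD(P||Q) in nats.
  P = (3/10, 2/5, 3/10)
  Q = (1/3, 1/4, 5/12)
0.0139 nats

Jensen-Shannon divergence is:
JSD(P||Q) = 0.5 × D_KL(P||M) + 0.5 × D_KL(Q||M)
where M = 0.5 × (P + Q) is the mixture distribution.

M = 0.5 × (3/10, 2/5, 3/10) + 0.5 × (1/3, 1/4, 5/12) = (0.316667, 13/40, 0.358333)

D_KL(P||M) = 0.0135 nats
D_KL(Q||M) = 0.0143 nats

JSD(P||Q) = 0.5 × 0.0135 + 0.5 × 0.0143 = 0.0139 nats

Unlike KL divergence, JSD is symmetric and bounded: 0 ≤ JSD ≤ log(2).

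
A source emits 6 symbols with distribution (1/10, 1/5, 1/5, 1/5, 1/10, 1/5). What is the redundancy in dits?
0.0190 dits

Redundancy measures how far a source is from maximum entropy:
R = H_max - H(X)

Maximum entropy for 6 symbols: H_max = log_10(6) = 0.7782 dits
Actual entropy: H(X) = 0.7592 dits
Redundancy: R = 0.7782 - 0.7592 = 0.0190 dits

This redundancy represents potential for compression: the source could be compressed by 0.0190 dits per symbol.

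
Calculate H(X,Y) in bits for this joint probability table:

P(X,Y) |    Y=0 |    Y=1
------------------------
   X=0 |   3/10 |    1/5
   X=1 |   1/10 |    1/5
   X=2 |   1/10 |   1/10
2.4464 bits

Joint entropy is H(X,Y) = -Σ_{x,y} p(x,y) log p(x,y).

Summing over all non-zero entries:
H(X,Y) = -[3/10·log_2(3/10) + 1/5·log_2(1/5) + 1/10·log_2(1/10) + 1/5·log_2(1/5) + 1/10·log_2(1/10) + 1/10·log_2(1/10)]
H(X,Y) = 2.4464 bits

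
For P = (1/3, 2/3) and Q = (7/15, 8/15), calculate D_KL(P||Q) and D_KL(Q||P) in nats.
D_KL(P||Q) = 0.0366, D_KL(Q||P) = 0.0380

KL divergence is not symmetric: D_KL(P||Q) ≠ D_KL(Q||P) in general.

D_KL(P||Q) = 0.0366 nats
D_KL(Q||P) = 0.0380 nats

No, they are not equal!

This asymmetry is why KL divergence is not a true distance metric.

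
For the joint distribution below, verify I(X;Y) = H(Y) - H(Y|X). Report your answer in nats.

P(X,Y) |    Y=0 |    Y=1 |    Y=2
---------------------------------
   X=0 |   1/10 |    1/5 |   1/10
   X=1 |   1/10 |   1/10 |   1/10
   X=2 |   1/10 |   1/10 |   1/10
I(X;Y) = 0.0138 nats

Mutual information has multiple equivalent forms:
- I(X;Y) = H(X) - H(X|Y)
- I(X;Y) = H(Y) - H(Y|X)
- I(X;Y) = H(X) + H(Y) - H(X,Y)

Computing all quantities:
H(X) = 1.0889, H(Y) = 1.0889, H(X,Y) = 2.1640
H(X|Y) = 1.0751, H(Y|X) = 1.0751

Verification:
H(X) - H(X|Y) = 1.0889 - 1.0751 = 0.0138
H(Y) - H(Y|X) = 1.0889 - 1.0751 = 0.0138
H(X) + H(Y) - H(X,Y) = 1.0889 + 1.0889 - 2.1640 = 0.0138

All forms give I(X;Y) = 0.0138 nats. ✓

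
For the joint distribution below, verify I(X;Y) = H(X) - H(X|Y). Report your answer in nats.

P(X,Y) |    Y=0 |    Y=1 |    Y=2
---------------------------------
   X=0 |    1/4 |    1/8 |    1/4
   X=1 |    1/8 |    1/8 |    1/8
I(X;Y) = 0.0109 nats

Mutual information has multiple equivalent forms:
- I(X;Y) = H(X) - H(X|Y)
- I(X;Y) = H(Y) - H(Y|X)
- I(X;Y) = H(X) + H(Y) - H(X,Y)

Computing all quantities:
H(X) = 0.6616, H(Y) = 1.0822, H(X,Y) = 1.7329
H(X|Y) = 0.6507, H(Y|X) = 1.0713

Verification:
H(X) - H(X|Y) = 0.6616 - 0.6507 = 0.0109
H(Y) - H(Y|X) = 1.0822 - 1.0713 = 0.0109
H(X) + H(Y) - H(X,Y) = 0.6616 + 1.0822 - 1.7329 = 0.0109

All forms give I(X;Y) = 0.0109 nats. ✓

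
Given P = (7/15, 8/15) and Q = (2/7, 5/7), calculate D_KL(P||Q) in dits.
0.0318 dits

KL divergence: D_KL(P||Q) = Σ p(x) log(p(x)/q(x))

Computing term by term:
  x=0: 7/15 × log_10[(7/15)/(2/7)] = 7/15 × 0.2131 = 0.0994
  x=1: 8/15 × log_10[(8/15)/(5/7)] = 8/15 × -0.1269 = -0.0677

D_KL(P||Q) = 0.0318 dits

Note: KL divergence is always non-negative and equals 0 iff P = Q.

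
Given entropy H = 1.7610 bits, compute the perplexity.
3.3893

Perplexity is 2^H (or exp(H) for natural log).

H = 1.7610 bits
Perplexity = 2^1.7610 = 3.3893

Interpretation: The model's uncertainty is equivalent to choosing uniformly among 3.4 options.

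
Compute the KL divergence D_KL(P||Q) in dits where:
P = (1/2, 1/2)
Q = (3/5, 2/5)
0.0089 dits

KL divergence: D_KL(P||Q) = Σ p(x) log(p(x)/q(x))

Computing term by term:
  x=0: 1/2 × log_10[(1/2)/(3/5)] = 1/2 × -0.0792 = -0.0396
  x=1: 1/2 × log_10[(1/2)/(2/5)] = 1/2 × 0.0969 = 0.0485

D_KL(P||Q) = 0.0089 dits

Note: KL divergence is always non-negative and equals 0 iff P = Q.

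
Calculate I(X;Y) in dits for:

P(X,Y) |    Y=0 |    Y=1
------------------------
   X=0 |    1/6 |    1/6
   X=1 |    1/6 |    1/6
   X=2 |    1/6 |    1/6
0.0000 dits

Mutual information: I(X;Y) = H(X) + H(Y) - H(X,Y)

Marginals:
P(X) = (1/3, 1/3, 1/3), H(X) = 0.4771 dits
P(Y) = (1/2, 1/2), H(Y) = 0.3010 dits

Joint entropy: H(X,Y) = 0.7782 dits

I(X;Y) = 0.4771 + 0.3010 - 0.7782 = 0.0000 dits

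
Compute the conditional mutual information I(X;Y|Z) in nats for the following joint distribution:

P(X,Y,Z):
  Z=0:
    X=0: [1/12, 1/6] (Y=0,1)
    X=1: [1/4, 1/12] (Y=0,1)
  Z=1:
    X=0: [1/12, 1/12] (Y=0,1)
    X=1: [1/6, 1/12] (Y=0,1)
0.0576 nats

Conditional mutual information: I(X;Y|Z) = H(X|Z) + H(Y|Z) - H(X,Y|Z)

H(Z) = 0.6792
H(X,Z) = 1.3580 → H(X|Z) = 0.6788
H(Y,Z) = 1.3580 → H(Y|Z) = 0.6788
H(X,Y,Z) = 1.9792 → H(X,Y|Z) = 1.3000

I(X;Y|Z) = 0.6788 + 0.6788 - 1.3000 = 0.0576 nats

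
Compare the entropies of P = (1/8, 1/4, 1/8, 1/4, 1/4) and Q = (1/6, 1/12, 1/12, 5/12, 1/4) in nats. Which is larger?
P

Computing entropies in nats:
H(P) = 1.5596
H(Q) = 1.4241

Distribution P has higher entropy.

Intuition: The distribution closer to uniform (more spread out) has higher entropy.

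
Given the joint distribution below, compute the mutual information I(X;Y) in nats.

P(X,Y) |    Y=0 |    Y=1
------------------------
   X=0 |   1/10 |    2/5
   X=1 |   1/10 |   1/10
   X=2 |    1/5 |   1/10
0.0932 nats

Mutual information: I(X;Y) = H(X) + H(Y) - H(X,Y)

Marginals:
P(X) = (1/2, 1/5, 3/10), H(X) = 1.0297 nats
P(Y) = (2/5, 3/5), H(Y) = 0.6730 nats

Joint entropy: H(X,Y) = 1.6094 nats

I(X;Y) = 1.0297 + 0.6730 - 1.6094 = 0.0932 nats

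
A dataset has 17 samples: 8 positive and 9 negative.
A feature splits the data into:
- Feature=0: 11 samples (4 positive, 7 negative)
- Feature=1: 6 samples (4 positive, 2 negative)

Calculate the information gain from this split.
0.0615 bits

Information Gain = H(Y) - H(Y|Feature)

Before split:
P(positive) = 8/17 = 0.4706
H(Y) = 0.9975 bits

After split:
Feature=0: H = 0.9457 bits (weight = 11/17)
Feature=1: H = 0.9183 bits (weight = 6/17)
H(Y|Feature) = (11/17)×0.9457 + (6/17)×0.9183 = 0.9360 bits

Information Gain = 0.9975 - 0.9360 = 0.0615 bits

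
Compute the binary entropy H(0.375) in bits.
0.9544 bits

The binary entropy function is:
H(p) = -p log(p) - (1-p) log(1-p)

H(0.375) = -0.375 × log_2(0.375) - 0.625 × log_2(0.625)
H(0.375) = 0.9544 bits

Note: Binary entropy is maximized at p=0.5 (H=1 bit) and minimized at p=0 or p=1 (H=0).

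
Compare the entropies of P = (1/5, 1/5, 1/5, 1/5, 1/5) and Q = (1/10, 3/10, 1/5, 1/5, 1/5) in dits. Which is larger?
P

Computing entropies in dits:
H(P) = 0.6990
H(Q) = 0.6762

Distribution P has higher entropy.

Intuition: The distribution closer to uniform (more spread out) has higher entropy.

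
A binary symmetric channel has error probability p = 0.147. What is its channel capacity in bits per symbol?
0.3977 bits

For a binary symmetric channel (BSC) with error probability p:
Capacity C = 1 - H(p) bits per symbol

where H(p) = -p log₂(p) - (1-p) log₂(1-p) is the binary entropy function.

H(0.147) = 0.6023 bits
C = 1 - 0.6023 = 0.3977 bits per symbol

This means we can reliably transmit up to 0.3977 bits of information per channel use.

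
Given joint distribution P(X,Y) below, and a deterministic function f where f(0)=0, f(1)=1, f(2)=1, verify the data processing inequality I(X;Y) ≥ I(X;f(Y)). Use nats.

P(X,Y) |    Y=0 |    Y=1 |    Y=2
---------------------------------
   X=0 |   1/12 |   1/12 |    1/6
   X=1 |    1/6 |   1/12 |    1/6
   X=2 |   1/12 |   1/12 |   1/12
I(X;Y) = 0.0168, I(X;f(Y)) = 0.0095, inequality holds: 0.0168 ≥ 0.0095

Data Processing Inequality: For any Markov chain X → Y → Z, we have I(X;Y) ≥ I(X;Z).

Here Z = f(Y) is a deterministic function of Y, forming X → Y → Z.

Original I(X;Y) = 0.0168 nats

After applying f:
P(X,Z) where Z=f(Y):
- P(X,Z=0) = P(X,Y=0)
- P(X,Z=1) = P(X,Y=1) + P(X,Y=2)

I(X;Z) = I(X;f(Y)) = 0.0095 nats

Verification: 0.0168 ≥ 0.0095 ✓

Information cannot be created by processing; the function f can only lose information about X.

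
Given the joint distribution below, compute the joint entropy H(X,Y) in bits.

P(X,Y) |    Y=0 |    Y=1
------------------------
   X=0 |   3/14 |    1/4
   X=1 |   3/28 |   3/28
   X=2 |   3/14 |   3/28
2.4882 bits

Joint entropy is H(X,Y) = -Σ_{x,y} p(x,y) log p(x,y).

Summing over all non-zero entries:
H(X,Y) = -[3/14·log_2(3/14) + 1/4·log_2(1/4) + 3/28·log_2(3/28) + 3/28·log_2(3/28) + 3/14·log_2(3/14) + 3/28·log_2(3/28)]
H(X,Y) = 2.4882 bits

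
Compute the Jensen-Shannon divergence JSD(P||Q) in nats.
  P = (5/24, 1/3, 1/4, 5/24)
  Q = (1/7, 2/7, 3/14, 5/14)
0.0146 nats

Jensen-Shannon divergence is:
JSD(P||Q) = 0.5 × D_KL(P||M) + 0.5 × D_KL(Q||M)
where M = 0.5 × (P + Q) is the mixture distribution.

M = 0.5 × (5/24, 1/3, 1/4, 5/24) + 0.5 × (1/7, 2/7, 3/14, 5/14) = (0.175595, 0.309524, 0.232143, 0.282738)

D_KL(P||M) = 0.0152 nats
D_KL(Q||M) = 0.0139 nats

JSD(P||Q) = 0.5 × 0.0152 + 0.5 × 0.0139 = 0.0146 nats

Unlike KL divergence, JSD is symmetric and bounded: 0 ≤ JSD ≤ log(2).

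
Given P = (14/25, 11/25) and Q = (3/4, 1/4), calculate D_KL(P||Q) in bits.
0.1228 bits

KL divergence: D_KL(P||Q) = Σ p(x) log(p(x)/q(x))

Computing term by term:
  x=0: 14/25 × log_2[(14/25)/(3/4)] = 14/25 × -0.4215 = -0.2360
  x=1: 11/25 × log_2[(11/25)/(1/4)] = 11/25 × 0.8156 = 0.3589

D_KL(P||Q) = 0.1228 bits

Note: KL divergence is always non-negative and equals 0 iff P = Q.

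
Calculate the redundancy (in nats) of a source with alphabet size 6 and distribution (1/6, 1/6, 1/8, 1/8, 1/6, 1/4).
0.0294 nats

Redundancy measures how far a source is from maximum entropy:
R = H_max - H(X)

Maximum entropy for 6 symbols: H_max = log_e(6) = 1.7918 nats
Actual entropy: H(X) = 1.7623 nats
Redundancy: R = 1.7918 - 1.7623 = 0.0294 nats

This redundancy represents potential for compression: the source could be compressed by 0.0294 nats per symbol.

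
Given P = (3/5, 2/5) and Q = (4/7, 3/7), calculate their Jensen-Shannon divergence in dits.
0.0002 dits

Jensen-Shannon divergence is:
JSD(P||Q) = 0.5 × D_KL(P||M) + 0.5 × D_KL(Q||M)
where M = 0.5 × (P + Q) is the mixture distribution.

M = 0.5 × (3/5, 2/5) + 0.5 × (4/7, 3/7) = (0.585714, 0.414286)

D_KL(P||M) = 0.0002 dits
D_KL(Q||M) = 0.0002 dits

JSD(P||Q) = 0.5 × 0.0002 + 0.5 × 0.0002 = 0.0002 dits

Unlike KL divergence, JSD is symmetric and bounded: 0 ≤ JSD ≤ log(2).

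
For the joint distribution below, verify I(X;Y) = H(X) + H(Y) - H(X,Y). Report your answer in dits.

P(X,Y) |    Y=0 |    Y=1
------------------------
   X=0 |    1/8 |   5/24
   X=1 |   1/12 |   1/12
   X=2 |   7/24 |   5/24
I(X;Y) = 0.0076 dits

Mutual information has multiple equivalent forms:
- I(X;Y) = H(X) - H(X|Y)
- I(X;Y) = H(Y) - H(Y|X)
- I(X;Y) = H(X) + H(Y) - H(X,Y)

Computing all quantities:
H(X) = 0.4392, H(Y) = 0.3010, H(X,Y) = 0.7327
H(X|Y) = 0.4316, H(Y|X) = 0.2934

Verification:
H(X) - H(X|Y) = 0.4392 - 0.4316 = 0.0076
H(Y) - H(Y|X) = 0.3010 - 0.2934 = 0.0076
H(X) + H(Y) - H(X,Y) = 0.4392 + 0.3010 - 0.7327 = 0.0076

All forms give I(X;Y) = 0.0076 dits. ✓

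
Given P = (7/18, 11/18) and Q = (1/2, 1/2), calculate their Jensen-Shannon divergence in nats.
0.0063 nats

Jensen-Shannon divergence is:
JSD(P||Q) = 0.5 × D_KL(P||M) + 0.5 × D_KL(Q||M)
where M = 0.5 × (P + Q) is the mixture distribution.

M = 0.5 × (7/18, 11/18) + 0.5 × (1/2, 1/2) = (4/9, 5/9)

D_KL(P||M) = 0.0063 nats
D_KL(Q||M) = 0.0062 nats

JSD(P||Q) = 0.5 × 0.0063 + 0.5 × 0.0062 = 0.0063 nats

Unlike KL divergence, JSD is symmetric and bounded: 0 ≤ JSD ≤ log(2).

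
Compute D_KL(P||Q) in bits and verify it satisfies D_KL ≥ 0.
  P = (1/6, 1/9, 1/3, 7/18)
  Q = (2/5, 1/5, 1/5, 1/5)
0.3140 bits

KL divergence satisfies the Gibbs inequality: D_KL(P||Q) ≥ 0 for all distributions P, Q.

D_KL(P||Q) = Σ p(x) log(p(x)/q(x))
Term by term:
  x=0: 1/6 × log_2[(1/6)/(2/5)] = -0.2105
  x=1: 1/9 × log_2[(1/9)/(1/5)] = -0.0942
  x=2: 1/3 × log_2[(1/3)/(1/5)] = 0.2457
  x=3: 7/18 × log_2[(7/18)/(1/5)] = 0.3731
D_KL(P||Q) = 0.3140 bits

D_KL(P||Q) = 0.3140 ≥ 0 ✓

This non-negativity is a fundamental property: relative entropy cannot be negative because it measures how different Q is from P.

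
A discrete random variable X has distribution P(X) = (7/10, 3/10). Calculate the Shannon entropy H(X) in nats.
0.6109 nats

Shannon entropy is H(X) = -Σ p(x) log p(x).

For P = (7/10, 3/10):
H = -7/10 × log_e(7/10) -3/10 × log_e(3/10)
H = 0.6109 nats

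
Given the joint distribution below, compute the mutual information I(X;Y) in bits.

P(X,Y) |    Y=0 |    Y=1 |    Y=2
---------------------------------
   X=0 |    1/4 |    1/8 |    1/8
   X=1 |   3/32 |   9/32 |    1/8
0.0976 bits

Mutual information: I(X;Y) = H(X) + H(Y) - H(X,Y)

Marginals:
P(X) = (1/2, 1/2), H(X) = 1.0000 bits
P(Y) = (11/32, 13/32, 1/4), H(Y) = 1.5575 bits

Joint entropy: H(X,Y) = 2.4599 bits

I(X;Y) = 1.0000 + 1.5575 - 2.4599 = 0.0976 bits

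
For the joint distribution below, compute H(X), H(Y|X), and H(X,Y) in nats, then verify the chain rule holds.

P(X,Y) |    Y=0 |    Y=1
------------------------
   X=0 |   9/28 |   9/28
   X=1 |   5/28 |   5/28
H(X,Y) = 1.3449, H(X) = 0.6518, H(Y|X) = 0.6931 (all in nats)

Chain rule: H(X,Y) = H(X) + H(Y|X)

Left side — joint entropy directly:
H(X,Y) = -Σ p(x,y) log p(x,y) = 1.3449 nats

Right side — compute H(Y|X) from the conditional distributions:
P(X) = (9/14, 5/14), so H(X) = 0.6518 nats
H(Y|X) = Σ_x P(X=x) · H(Y|X=x):
  P(Y|X=0) = (1/2, 1/2), H(Y|X=0) = 0.6931, weight P(X=0) = 9/14
  P(Y|X=1) = (1/2, 1/2), H(Y|X=1) = 0.6931, weight P(X=1) = 5/14
H(Y|X) = 0.6931 nats

H(X) + H(Y|X) = 0.6518 + 0.6931 = 1.3449 nats

Both sides equal 1.3449 nats. ✓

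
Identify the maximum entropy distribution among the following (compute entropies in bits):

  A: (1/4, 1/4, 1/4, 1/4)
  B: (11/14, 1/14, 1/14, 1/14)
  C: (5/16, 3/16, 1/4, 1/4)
A

For a discrete distribution over n outcomes, entropy is maximized by the uniform distribution.

Computing entropies:
H(A) = 2.0000 bits
H(B) = 1.0892 bits
H(C) = 1.9772 bits

The uniform distribution (where all probabilities equal 1/4) achieves the maximum entropy of log_2(4) = 2.0000 bits.

Distribution A has the highest entropy.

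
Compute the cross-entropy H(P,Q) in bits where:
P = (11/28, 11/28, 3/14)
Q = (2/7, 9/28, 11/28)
1.6421 bits

Cross-entropy: H(P,Q) = -Σ p(x) log q(x)

Alternatively: H(P,Q) = H(P) + D_KL(P||Q)
H(P) = 1.5353 bits
D_KL(P||Q) = 0.1068 bits

H(P,Q) = 1.5353 + 0.1068 = 1.6421 bits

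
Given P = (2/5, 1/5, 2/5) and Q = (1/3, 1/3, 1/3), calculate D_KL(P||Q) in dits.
0.0190 dits

KL divergence: D_KL(P||Q) = Σ p(x) log(p(x)/q(x))

Computing term by term:
  x=0: 2/5 × log_10[(2/5)/(1/3)] = 2/5 × 0.0792 = 0.0317
  x=1: 1/5 × log_10[(1/5)/(1/3)] = 1/5 × -0.2218 = -0.0444
  x=2: 2/5 × log_10[(2/5)/(1/3)] = 2/5 × 0.0792 = 0.0317

D_KL(P||Q) = 0.0190 dits

Note: KL divergence is always non-negative and equals 0 iff P = Q.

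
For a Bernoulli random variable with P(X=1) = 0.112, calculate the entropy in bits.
0.5059 bits

The binary entropy function is:
H(p) = -p log(p) - (1-p) log(1-p)

H(0.112) = -0.112 × log_2(0.112) - 0.888 × log_2(0.888)
H(0.112) = 0.5059 bits

Note: Binary entropy is maximized at p=0.5 (H=1 bit) and minimized at p=0 or p=1 (H=0).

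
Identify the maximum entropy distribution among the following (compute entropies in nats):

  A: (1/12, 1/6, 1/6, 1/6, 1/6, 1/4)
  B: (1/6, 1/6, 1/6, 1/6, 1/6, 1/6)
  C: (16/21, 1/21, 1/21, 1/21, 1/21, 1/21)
B

For a discrete distribution over n outcomes, entropy is maximized by the uniform distribution.

Computing entropies:
H(A) = 1.7482 nats
H(B) = 1.7918 nats
H(C) = 0.9321 nats

The uniform distribution (where all probabilities equal 1/6) achieves the maximum entropy of log_e(6) = 1.7918 nats.

Distribution B has the highest entropy.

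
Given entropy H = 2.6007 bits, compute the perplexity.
6.0658

Perplexity is 2^H (or exp(H) for natural log).

H = 2.6007 bits
Perplexity = 2^2.6007 = 6.0658

Interpretation: The model's uncertainty is equivalent to choosing uniformly among 6.1 options.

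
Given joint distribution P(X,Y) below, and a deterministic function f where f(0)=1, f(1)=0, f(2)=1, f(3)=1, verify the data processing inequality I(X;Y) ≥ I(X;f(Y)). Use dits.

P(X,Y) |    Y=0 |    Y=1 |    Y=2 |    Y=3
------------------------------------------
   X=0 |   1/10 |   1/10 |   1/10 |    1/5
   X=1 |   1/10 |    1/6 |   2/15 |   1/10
I(X;Y) = 0.0121, I(X;f(Y)) = 0.0050, inequality holds: 0.0121 ≥ 0.0050

Data Processing Inequality: For any Markov chain X → Y → Z, we have I(X;Y) ≥ I(X;Z).

Here Z = f(Y) is a deterministic function of Y, forming X → Y → Z.

Original I(X;Y) = 0.0121 dits

After applying f:
P(X,Z) where Z=f(Y):
- P(X,Z=0) = P(X,Y=1)
- P(X,Z=1) = P(X,Y=0) + P(X,Y=2) + P(X,Y=3)

I(X;Z) = I(X;f(Y)) = 0.0050 dits

Verification: 0.0121 ≥ 0.0050 ✓

Information cannot be created by processing; the function f can only lose information about X.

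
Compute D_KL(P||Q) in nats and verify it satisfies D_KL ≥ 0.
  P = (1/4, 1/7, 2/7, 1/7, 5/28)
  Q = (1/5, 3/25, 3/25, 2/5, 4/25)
0.2011 nats

KL divergence satisfies the Gibbs inequality: D_KL(P||Q) ≥ 0 for all distributions P, Q.

D_KL(P||Q) = Σ p(x) log(p(x)/q(x))
Term by term:
  x=0: 1/4 × log_e[(1/4)/(1/5)] = 0.0558
  x=1: 1/7 × log_e[(1/7)/(3/25)] = 0.0249
  x=2: 2/7 × log_e[(2/7)/(3/25)] = 0.2479
  x=3: 1/7 × log_e[(1/7)/(2/5)] = -0.1471
  x=4: 5/28 × log_e[(5/28)/(4/25)] = 0.0196
D_KL(P||Q) = 0.2011 nats

D_KL(P||Q) = 0.2011 ≥ 0 ✓

This non-negativity is a fundamental property: relative entropy cannot be negative because it measures how different Q is from P.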